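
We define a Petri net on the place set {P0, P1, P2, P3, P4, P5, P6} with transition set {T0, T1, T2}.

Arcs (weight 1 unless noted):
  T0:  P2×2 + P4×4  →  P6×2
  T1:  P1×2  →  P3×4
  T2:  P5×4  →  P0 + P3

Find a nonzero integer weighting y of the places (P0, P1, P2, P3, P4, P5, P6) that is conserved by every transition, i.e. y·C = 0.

Incidence matrix C (rows=places, cols=transitions):
       T0   T1   T2
   P0   0    0    1
   P1   0   -2    0
   P2  -2    0    0
   P3   0    4    1
   P4  -4    0    0
   P5   0    0   -4
   P6   2    0    0

Candidate y = [1, -2, 0, -1, 0, 0, 0]; check y·C column-wise:
  col T0: 1·0 + -2·0 + 0·-2 + -1·0 + 0·-4 + 0·2 = 0
  col T1: 1·0 + -2·-2 + -1·4 = 0
  col T2: 1·1 + -2·0 + -1·1 + 0·-4 = 0

y = (P0:1, P1:-2, P2:0, P3:-1, P4:0, P5:0, P6:0)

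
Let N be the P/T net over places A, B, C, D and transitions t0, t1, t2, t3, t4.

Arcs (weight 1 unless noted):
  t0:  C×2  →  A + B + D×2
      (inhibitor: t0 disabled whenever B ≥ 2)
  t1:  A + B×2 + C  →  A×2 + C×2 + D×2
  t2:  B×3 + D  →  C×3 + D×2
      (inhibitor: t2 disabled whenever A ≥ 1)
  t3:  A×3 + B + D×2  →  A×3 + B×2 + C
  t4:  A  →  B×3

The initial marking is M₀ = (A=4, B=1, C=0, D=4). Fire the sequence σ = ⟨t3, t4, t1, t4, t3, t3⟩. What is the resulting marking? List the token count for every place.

(A=3, B=8, C=4, D=0)

step 1: fire t3:  (A=4, B=1, C=0, D=4) → (A=4, B=2, C=1, D=2)
step 2: fire t4:  (A=4, B=2, C=1, D=2) → (A=3, B=5, C=1, D=2)
step 3: fire t1:  (A=3, B=5, C=1, D=2) → (A=4, B=3, C=2, D=4)
step 4: fire t4:  (A=4, B=3, C=2, D=4) → (A=3, B=6, C=2, D=4)
step 5: fire t3:  (A=3, B=6, C=2, D=4) → (A=3, B=7, C=3, D=2)
step 6: fire t3:  (A=3, B=7, C=3, D=2) → (A=3, B=8, C=4, D=0)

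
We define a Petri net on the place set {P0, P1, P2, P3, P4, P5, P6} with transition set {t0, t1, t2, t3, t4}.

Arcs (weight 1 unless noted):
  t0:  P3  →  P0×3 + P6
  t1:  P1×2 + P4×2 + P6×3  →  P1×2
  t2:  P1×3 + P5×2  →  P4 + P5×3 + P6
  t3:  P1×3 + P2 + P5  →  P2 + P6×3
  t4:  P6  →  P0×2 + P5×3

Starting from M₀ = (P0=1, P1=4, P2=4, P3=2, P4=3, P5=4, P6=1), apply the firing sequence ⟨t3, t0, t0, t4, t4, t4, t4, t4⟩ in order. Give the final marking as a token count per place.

step 1: fire t3:  (P0=1, P1=4, P2=4, P3=2, P4=3, P5=4, P6=1) → (P0=1, P1=1, P2=4, P3=2, P4=3, P5=3, P6=4)
step 2: fire t0:  (P0=1, P1=1, P2=4, P3=2, P4=3, P5=3, P6=4) → (P0=4, P1=1, P2=4, P3=1, P4=3, P5=3, P6=5)
step 3: fire t0:  (P0=4, P1=1, P2=4, P3=1, P4=3, P5=3, P6=5) → (P0=7, P1=1, P2=4, P3=0, P4=3, P5=3, P6=6)
step 4: fire t4:  (P0=7, P1=1, P2=4, P3=0, P4=3, P5=3, P6=6) → (P0=9, P1=1, P2=4, P3=0, P4=3, P5=6, P6=5)
step 5: fire t4:  (P0=9, P1=1, P2=4, P3=0, P4=3, P5=6, P6=5) → (P0=11, P1=1, P2=4, P3=0, P4=3, P5=9, P6=4)
step 6: fire t4:  (P0=11, P1=1, P2=4, P3=0, P4=3, P5=9, P6=4) → (P0=13, P1=1, P2=4, P3=0, P4=3, P5=12, P6=3)
step 7: fire t4:  (P0=13, P1=1, P2=4, P3=0, P4=3, P5=12, P6=3) → (P0=15, P1=1, P2=4, P3=0, P4=3, P5=15, P6=2)
step 8: fire t4:  (P0=15, P1=1, P2=4, P3=0, P4=3, P5=15, P6=2) → (P0=17, P1=1, P2=4, P3=0, P4=3, P5=18, P6=1)

(P0=17, P1=1, P2=4, P3=0, P4=3, P5=18, P6=1)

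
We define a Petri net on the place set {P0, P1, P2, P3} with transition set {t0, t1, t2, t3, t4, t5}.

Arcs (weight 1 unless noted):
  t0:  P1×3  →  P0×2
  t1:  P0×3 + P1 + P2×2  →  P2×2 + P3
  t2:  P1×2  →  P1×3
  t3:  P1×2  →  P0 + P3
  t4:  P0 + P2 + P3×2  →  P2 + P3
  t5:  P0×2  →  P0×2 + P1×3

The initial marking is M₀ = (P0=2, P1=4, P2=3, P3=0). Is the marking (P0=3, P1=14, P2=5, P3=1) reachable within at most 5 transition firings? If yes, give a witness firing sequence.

depth 0: 1 marking
depth 1: 5 markings reached so far
depth 2: 15 markings reached so far
depth 3: 34 markings reached so far
depth 4: 64 markings reached so far
depth 5: 104 markings reached so far
target is not among the 104 markings reachable within 5 steps

NO — not reachable within 5 firings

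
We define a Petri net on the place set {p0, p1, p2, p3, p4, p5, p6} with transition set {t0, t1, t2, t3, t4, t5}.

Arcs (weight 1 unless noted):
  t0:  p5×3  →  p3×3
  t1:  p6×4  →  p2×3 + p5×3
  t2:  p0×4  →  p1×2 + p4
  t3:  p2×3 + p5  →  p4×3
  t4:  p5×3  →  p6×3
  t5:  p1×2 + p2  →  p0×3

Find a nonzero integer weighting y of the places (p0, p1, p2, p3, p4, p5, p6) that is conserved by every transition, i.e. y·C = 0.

y = (p0:1, p1:1, p2:1, p3:3, p4:2, p5:3, p6:3)

Incidence matrix C (rows=places, cols=transitions):
       t0   t1   t2   t3   t4   t5
   p0   0    0   -4    0    0    3
   p1   0    0    2    0    0   -2
   p2   0    3    0   -3    0   -1
   p3   3    0    0    0    0    0
   p4   0    0    1    3    0    0
   p5  -3    3    0   -1   -3    0
   p6   0   -4    0    0    3    0

Candidate y = [1, 1, 1, 3, 2, 3, 3]; check y·C column-wise:
  col t0: 1·0 + 1·0 + 1·0 + 3·3 + 2·0 + 3·-3 + 3·0 = 0
  col t1: 1·0 + 1·0 + 1·3 + 3·0 + 2·0 + 3·3 + 3·-4 = 0
  col t2: 1·-4 + 1·2 + 1·0 + 3·0 + 2·1 + 3·0 + 3·0 = 0
  col t3: 1·0 + 1·0 + 1·-3 + 3·0 + 2·3 + 3·-1 + 3·0 = 0
  col t4: 1·0 + 1·0 + 1·0 + 3·0 + 2·0 + 3·-3 + 3·3 = 0
  col t5: 1·3 + 1·-2 + 1·-1 + 3·0 + 2·0 + 3·0 + 3·0 = 0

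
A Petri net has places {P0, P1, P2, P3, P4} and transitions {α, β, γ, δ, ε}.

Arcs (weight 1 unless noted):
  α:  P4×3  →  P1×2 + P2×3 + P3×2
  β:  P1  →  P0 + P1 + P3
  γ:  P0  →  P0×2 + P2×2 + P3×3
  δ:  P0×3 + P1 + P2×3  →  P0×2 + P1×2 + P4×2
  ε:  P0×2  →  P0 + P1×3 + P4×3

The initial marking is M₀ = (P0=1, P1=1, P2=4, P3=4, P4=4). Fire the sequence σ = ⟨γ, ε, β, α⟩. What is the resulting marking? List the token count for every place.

step 1: fire γ:  (P0=1, P1=1, P2=4, P3=4, P4=4) → (P0=2, P1=1, P2=6, P3=7, P4=4)
step 2: fire ε:  (P0=2, P1=1, P2=6, P3=7, P4=4) → (P0=1, P1=4, P2=6, P3=7, P4=7)
step 3: fire β:  (P0=1, P1=4, P2=6, P3=7, P4=7) → (P0=2, P1=4, P2=6, P3=8, P4=7)
step 4: fire α:  (P0=2, P1=4, P2=6, P3=8, P4=7) → (P0=2, P1=6, P2=9, P3=10, P4=4)

(P0=2, P1=6, P2=9, P3=10, P4=4)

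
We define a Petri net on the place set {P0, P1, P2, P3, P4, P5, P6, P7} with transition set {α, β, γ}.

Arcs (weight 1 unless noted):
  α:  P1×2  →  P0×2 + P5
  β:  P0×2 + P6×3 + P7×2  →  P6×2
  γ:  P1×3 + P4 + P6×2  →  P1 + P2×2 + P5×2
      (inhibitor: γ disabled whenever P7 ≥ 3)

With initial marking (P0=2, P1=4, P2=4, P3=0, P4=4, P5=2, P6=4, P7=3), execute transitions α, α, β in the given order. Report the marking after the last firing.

step 1: fire α:  (P0=2, P1=4, P2=4, P3=0, P4=4, P5=2, P6=4, P7=3) → (P0=4, P1=2, P2=4, P3=0, P4=4, P5=3, P6=4, P7=3)
step 2: fire α:  (P0=4, P1=2, P2=4, P3=0, P4=4, P5=3, P6=4, P7=3) → (P0=6, P1=0, P2=4, P3=0, P4=4, P5=4, P6=4, P7=3)
step 3: fire β:  (P0=6, P1=0, P2=4, P3=0, P4=4, P5=4, P6=4, P7=3) → (P0=4, P1=0, P2=4, P3=0, P4=4, P5=4, P6=3, P7=1)

(P0=4, P1=0, P2=4, P3=0, P4=4, P5=4, P6=3, P7=1)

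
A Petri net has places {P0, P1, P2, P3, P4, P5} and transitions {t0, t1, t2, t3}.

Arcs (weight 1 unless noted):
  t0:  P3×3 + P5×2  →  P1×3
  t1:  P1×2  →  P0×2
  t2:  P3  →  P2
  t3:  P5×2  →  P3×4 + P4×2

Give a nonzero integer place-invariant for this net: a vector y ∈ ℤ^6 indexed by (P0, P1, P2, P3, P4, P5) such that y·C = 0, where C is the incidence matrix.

Incidence matrix C (rows=places, cols=transitions):
       t0   t1   t2   t3
   P0   0    2    0    0
   P1   3   -2    0    0
   P2   0    0    1    0
   P3  -3    0   -1    4
   P4   0    0    0    2
   P5  -2    0    0   -2

Candidate y = [1, 1, 1, 1, -2, 0]; check y·C column-wise:
  col t0: 1·0 + 1·3 + 1·0 + 1·-3 + -2·0 + 0·-2 = 0
  col t1: 1·2 + 1·-2 + 1·0 + 1·0 + -2·0 = 0
  col t2: 1·0 + 1·0 + 1·1 + 1·-1 + -2·0 = 0
  col t3: 1·0 + 1·0 + 1·0 + 1·4 + -2·2 + 0·-2 = 0

y = (P0:1, P1:1, P2:1, P3:1, P4:-2, P5:0)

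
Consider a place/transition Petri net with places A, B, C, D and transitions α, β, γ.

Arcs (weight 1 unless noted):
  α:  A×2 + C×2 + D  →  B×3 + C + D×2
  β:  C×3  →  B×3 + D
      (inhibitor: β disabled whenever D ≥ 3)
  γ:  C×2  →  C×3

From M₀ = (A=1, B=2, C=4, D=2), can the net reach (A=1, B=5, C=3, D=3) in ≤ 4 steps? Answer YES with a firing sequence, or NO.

step 1: fire γ:  (A=1, B=2, C=4, D=2) → (A=1, B=2, C=5, D=2)
step 2: fire β:  (A=1, B=2, C=5, D=2) → (A=1, B=5, C=2, D=3)
step 3: fire γ:  (A=1, B=5, C=2, D=3) → (A=1, B=5, C=3, D=3)

YES — reachable via ⟨γ, β, γ⟩ (3 firings)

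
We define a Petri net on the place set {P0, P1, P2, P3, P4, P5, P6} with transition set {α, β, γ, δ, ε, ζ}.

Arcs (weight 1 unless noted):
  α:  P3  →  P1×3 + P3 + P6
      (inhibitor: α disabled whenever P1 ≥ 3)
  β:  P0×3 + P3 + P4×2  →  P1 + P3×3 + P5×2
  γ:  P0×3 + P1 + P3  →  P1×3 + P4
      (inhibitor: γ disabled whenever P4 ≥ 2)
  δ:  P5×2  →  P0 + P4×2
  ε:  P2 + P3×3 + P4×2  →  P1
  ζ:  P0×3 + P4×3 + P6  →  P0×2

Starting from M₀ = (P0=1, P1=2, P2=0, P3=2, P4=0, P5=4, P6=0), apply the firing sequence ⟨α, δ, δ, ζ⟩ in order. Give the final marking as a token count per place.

step 1: fire α:  (P0=1, P1=2, P2=0, P3=2, P4=0, P5=4, P6=0) → (P0=1, P1=5, P2=0, P3=2, P4=0, P5=4, P6=1)
step 2: fire δ:  (P0=1, P1=5, P2=0, P3=2, P4=0, P5=4, P6=1) → (P0=2, P1=5, P2=0, P3=2, P4=2, P5=2, P6=1)
step 3: fire δ:  (P0=2, P1=5, P2=0, P3=2, P4=2, P5=2, P6=1) → (P0=3, P1=5, P2=0, P3=2, P4=4, P5=0, P6=1)
step 4: fire ζ:  (P0=3, P1=5, P2=0, P3=2, P4=4, P5=0, P6=1) → (P0=2, P1=5, P2=0, P3=2, P4=1, P5=0, P6=0)

(P0=2, P1=5, P2=0, P3=2, P4=1, P5=0, P6=0)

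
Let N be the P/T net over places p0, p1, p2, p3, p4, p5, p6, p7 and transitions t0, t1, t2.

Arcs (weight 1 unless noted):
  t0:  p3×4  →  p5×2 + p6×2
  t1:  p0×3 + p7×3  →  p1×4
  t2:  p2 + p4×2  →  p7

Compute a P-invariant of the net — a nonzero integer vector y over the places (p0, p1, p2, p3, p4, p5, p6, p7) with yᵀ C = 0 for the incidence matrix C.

y = (p0:4, p1:3, p2:0, p3:0, p4:0, p5:0, p6:0, p7:0)

Incidence matrix C (rows=places, cols=transitions):
       t0   t1   t2
   p0   0   -3    0
   p1   0    4    0
   p2   0    0   -1
   p3  -4    0    0
   p4   0    0   -2
   p5   2    0    0
   p6   2    0    0
   p7   0   -3    1

Candidate y = [4, 3, 0, 0, 0, 0, 0, 0]; check y·C column-wise:
  col t0: 4·0 + 3·0 + 0·-4 + 0·2 + 0·2 = 0
  col t1: 4·-3 + 3·4 + 0·-3 = 0
  col t2: 4·0 + 3·0 + 0·-1 + 0·-2 + 0·1 = 0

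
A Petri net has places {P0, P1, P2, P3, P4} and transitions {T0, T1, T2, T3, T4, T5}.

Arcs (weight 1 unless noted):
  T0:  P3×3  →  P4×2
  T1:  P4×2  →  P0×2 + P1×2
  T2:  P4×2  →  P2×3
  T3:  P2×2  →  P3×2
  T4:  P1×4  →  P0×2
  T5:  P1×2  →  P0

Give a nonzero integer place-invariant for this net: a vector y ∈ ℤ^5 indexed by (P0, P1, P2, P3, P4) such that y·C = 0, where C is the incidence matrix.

y = (P0:2, P1:1, P2:2, P3:2, P4:3)

Incidence matrix C (rows=places, cols=transitions):
       T0   T1   T2   T3   T4   T5
   P0   0    2    0    0    2    1
   P1   0    2    0    0   -4   -2
   P2   0    0    3   -2    0    0
   P3  -3    0    0    2    0    0
   P4   2   -2   -2    0    0    0

Candidate y = [2, 1, 2, 2, 3]; check y·C column-wise:
  col T0: 2·0 + 1·0 + 2·0 + 2·-3 + 3·2 = 0
  col T1: 2·2 + 1·2 + 2·0 + 2·0 + 3·-2 = 0
  col T2: 2·0 + 1·0 + 2·3 + 2·0 + 3·-2 = 0
  col T3: 2·0 + 1·0 + 2·-2 + 2·2 + 3·0 = 0
  col T4: 2·2 + 1·-4 + 2·0 + 2·0 + 3·0 = 0
  col T5: 2·1 + 1·-2 + 2·0 + 2·0 + 3·0 = 0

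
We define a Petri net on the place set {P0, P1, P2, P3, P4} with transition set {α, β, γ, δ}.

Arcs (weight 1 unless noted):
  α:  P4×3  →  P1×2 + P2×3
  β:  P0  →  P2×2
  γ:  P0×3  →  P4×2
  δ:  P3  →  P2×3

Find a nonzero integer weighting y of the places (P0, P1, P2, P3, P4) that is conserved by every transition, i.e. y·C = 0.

Incidence matrix C (rows=places, cols=transitions):
        α    β    γ    δ
   P0   0   -1   -3    0
   P1   2    0    0    0
   P2   3    2    0    3
   P3   0    0    0   -1
   P4  -3    0    2    0

Candidate y = [2, 3, 1, 3, 3]; check y·C column-wise:
  col α: 2·0 + 3·2 + 1·3 + 3·0 + 3·-3 = 0
  col β: 2·-1 + 3·0 + 1·2 + 3·0 + 3·0 = 0
  col γ: 2·-3 + 3·0 + 1·0 + 3·0 + 3·2 = 0
  col δ: 2·0 + 3·0 + 1·3 + 3·-1 + 3·0 = 0

y = (P0:2, P1:3, P2:1, P3:3, P4:3)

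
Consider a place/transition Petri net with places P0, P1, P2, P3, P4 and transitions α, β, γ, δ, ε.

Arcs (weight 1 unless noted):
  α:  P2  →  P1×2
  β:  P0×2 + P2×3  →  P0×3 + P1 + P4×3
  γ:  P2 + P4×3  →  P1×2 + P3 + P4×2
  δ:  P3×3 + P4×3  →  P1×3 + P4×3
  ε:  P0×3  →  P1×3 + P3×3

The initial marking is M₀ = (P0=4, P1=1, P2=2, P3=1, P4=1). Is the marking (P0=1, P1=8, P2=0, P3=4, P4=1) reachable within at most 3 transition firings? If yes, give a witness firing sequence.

YES — reachable via ⟨α, α, ε⟩ (3 firings)

step 1: fire α:  (P0=4, P1=1, P2=2, P3=1, P4=1) → (P0=4, P1=3, P2=1, P3=1, P4=1)
step 2: fire α:  (P0=4, P1=3, P2=1, P3=1, P4=1) → (P0=4, P1=5, P2=0, P3=1, P4=1)
step 3: fire ε:  (P0=4, P1=5, P2=0, P3=1, P4=1) → (P0=1, P1=8, P2=0, P3=4, P4=1)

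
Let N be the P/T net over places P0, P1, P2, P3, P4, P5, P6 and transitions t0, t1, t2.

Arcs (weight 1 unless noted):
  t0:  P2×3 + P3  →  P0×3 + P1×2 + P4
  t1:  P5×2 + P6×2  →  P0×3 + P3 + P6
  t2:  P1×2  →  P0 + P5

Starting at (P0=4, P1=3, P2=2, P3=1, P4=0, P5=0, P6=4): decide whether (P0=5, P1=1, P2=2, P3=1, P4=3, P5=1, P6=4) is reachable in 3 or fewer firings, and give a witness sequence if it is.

NO — not reachable within 3 firings

depth 0: 1 marking
depth 1: 2 markings reached so far
depth 2: 2 markings reached so far
(frontier empty at depth 2; search complete)
target is not among the 2 markings reachable within 3 steps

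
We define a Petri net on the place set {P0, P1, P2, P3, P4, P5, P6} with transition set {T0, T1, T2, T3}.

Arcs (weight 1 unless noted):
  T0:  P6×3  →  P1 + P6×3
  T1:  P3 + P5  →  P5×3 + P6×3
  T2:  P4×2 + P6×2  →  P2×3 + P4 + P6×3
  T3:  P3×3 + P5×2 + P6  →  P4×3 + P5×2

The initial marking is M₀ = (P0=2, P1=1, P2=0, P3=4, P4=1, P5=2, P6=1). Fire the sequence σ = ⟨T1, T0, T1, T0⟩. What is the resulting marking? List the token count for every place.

(P0=2, P1=3, P2=0, P3=2, P4=1, P5=6, P6=7)

step 1: fire T1:  (P0=2, P1=1, P2=0, P3=4, P4=1, P5=2, P6=1) → (P0=2, P1=1, P2=0, P3=3, P4=1, P5=4, P6=4)
step 2: fire T0:  (P0=2, P1=1, P2=0, P3=3, P4=1, P5=4, P6=4) → (P0=2, P1=2, P2=0, P3=3, P4=1, P5=4, P6=4)
step 3: fire T1:  (P0=2, P1=2, P2=0, P3=3, P4=1, P5=4, P6=4) → (P0=2, P1=2, P2=0, P3=2, P4=1, P5=6, P6=7)
step 4: fire T0:  (P0=2, P1=2, P2=0, P3=2, P4=1, P5=6, P6=7) → (P0=2, P1=3, P2=0, P3=2, P4=1, P5=6, P6=7)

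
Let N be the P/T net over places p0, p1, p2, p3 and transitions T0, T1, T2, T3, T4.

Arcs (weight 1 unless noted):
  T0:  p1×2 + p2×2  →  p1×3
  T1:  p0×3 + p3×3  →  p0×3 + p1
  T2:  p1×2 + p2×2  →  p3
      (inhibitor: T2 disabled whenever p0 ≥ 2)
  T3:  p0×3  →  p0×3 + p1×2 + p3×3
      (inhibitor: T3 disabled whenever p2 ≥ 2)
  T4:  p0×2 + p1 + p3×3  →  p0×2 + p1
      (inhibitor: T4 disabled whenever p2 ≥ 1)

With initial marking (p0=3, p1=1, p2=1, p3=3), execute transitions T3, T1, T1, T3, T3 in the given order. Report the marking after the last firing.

step 1: fire T3:  (p0=3, p1=1, p2=1, p3=3) → (p0=3, p1=3, p2=1, p3=6)
step 2: fire T1:  (p0=3, p1=3, p2=1, p3=6) → (p0=3, p1=4, p2=1, p3=3)
step 3: fire T1:  (p0=3, p1=4, p2=1, p3=3) → (p0=3, p1=5, p2=1, p3=0)
step 4: fire T3:  (p0=3, p1=5, p2=1, p3=0) → (p0=3, p1=7, p2=1, p3=3)
step 5: fire T3:  (p0=3, p1=7, p2=1, p3=3) → (p0=3, p1=9, p2=1, p3=6)

(p0=3, p1=9, p2=1, p3=6)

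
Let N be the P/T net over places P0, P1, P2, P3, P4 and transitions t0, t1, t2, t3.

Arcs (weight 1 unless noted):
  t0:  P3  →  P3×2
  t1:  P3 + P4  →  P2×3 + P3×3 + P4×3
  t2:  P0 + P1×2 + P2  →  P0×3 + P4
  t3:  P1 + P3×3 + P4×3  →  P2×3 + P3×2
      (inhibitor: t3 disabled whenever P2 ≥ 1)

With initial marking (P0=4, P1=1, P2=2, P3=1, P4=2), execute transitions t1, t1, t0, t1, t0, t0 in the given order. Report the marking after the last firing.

step 1: fire t1:  (P0=4, P1=1, P2=2, P3=1, P4=2) → (P0=4, P1=1, P2=5, P3=3, P4=4)
step 2: fire t1:  (P0=4, P1=1, P2=5, P3=3, P4=4) → (P0=4, P1=1, P2=8, P3=5, P4=6)
step 3: fire t0:  (P0=4, P1=1, P2=8, P3=5, P4=6) → (P0=4, P1=1, P2=8, P3=6, P4=6)
step 4: fire t1:  (P0=4, P1=1, P2=8, P3=6, P4=6) → (P0=4, P1=1, P2=11, P3=8, P4=8)
step 5: fire t0:  (P0=4, P1=1, P2=11, P3=8, P4=8) → (P0=4, P1=1, P2=11, P3=9, P4=8)
step 6: fire t0:  (P0=4, P1=1, P2=11, P3=9, P4=8) → (P0=4, P1=1, P2=11, P3=10, P4=8)

(P0=4, P1=1, P2=11, P3=10, P4=8)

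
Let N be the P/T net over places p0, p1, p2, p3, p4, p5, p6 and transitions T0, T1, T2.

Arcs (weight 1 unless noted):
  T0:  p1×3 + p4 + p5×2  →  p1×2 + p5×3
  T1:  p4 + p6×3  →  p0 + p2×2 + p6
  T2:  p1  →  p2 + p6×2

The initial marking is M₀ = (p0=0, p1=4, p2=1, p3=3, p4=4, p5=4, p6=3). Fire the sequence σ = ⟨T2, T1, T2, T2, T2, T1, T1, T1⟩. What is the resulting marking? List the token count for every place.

(p0=4, p1=0, p2=13, p3=3, p4=0, p5=4, p6=3)

step 1: fire T2:  (p0=0, p1=4, p2=1, p3=3, p4=4, p5=4, p6=3) → (p0=0, p1=3, p2=2, p3=3, p4=4, p5=4, p6=5)
step 2: fire T1:  (p0=0, p1=3, p2=2, p3=3, p4=4, p5=4, p6=5) → (p0=1, p1=3, p2=4, p3=3, p4=3, p5=4, p6=3)
step 3: fire T2:  (p0=1, p1=3, p2=4, p3=3, p4=3, p5=4, p6=3) → (p0=1, p1=2, p2=5, p3=3, p4=3, p5=4, p6=5)
step 4: fire T2:  (p0=1, p1=2, p2=5, p3=3, p4=3, p5=4, p6=5) → (p0=1, p1=1, p2=6, p3=3, p4=3, p5=4, p6=7)
step 5: fire T2:  (p0=1, p1=1, p2=6, p3=3, p4=3, p5=4, p6=7) → (p0=1, p1=0, p2=7, p3=3, p4=3, p5=4, p6=9)
step 6: fire T1:  (p0=1, p1=0, p2=7, p3=3, p4=3, p5=4, p6=9) → (p0=2, p1=0, p2=9, p3=3, p4=2, p5=4, p6=7)
step 7: fire T1:  (p0=2, p1=0, p2=9, p3=3, p4=2, p5=4, p6=7) → (p0=3, p1=0, p2=11, p3=3, p4=1, p5=4, p6=5)
step 8: fire T1:  (p0=3, p1=0, p2=11, p3=3, p4=1, p5=4, p6=5) → (p0=4, p1=0, p2=13, p3=3, p4=0, p5=4, p6=3)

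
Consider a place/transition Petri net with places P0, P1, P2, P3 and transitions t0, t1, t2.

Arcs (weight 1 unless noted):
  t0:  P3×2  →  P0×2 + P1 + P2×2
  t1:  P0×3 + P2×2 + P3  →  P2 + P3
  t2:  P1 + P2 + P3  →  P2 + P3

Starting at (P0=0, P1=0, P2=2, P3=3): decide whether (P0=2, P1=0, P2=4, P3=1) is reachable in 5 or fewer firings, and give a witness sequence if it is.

YES — reachable via ⟨t0, t2⟩ (2 firings)

step 1: fire t0:  (P0=0, P1=0, P2=2, P3=3) → (P0=2, P1=1, P2=4, P3=1)
step 2: fire t2:  (P0=2, P1=1, P2=4, P3=1) → (P0=2, P1=0, P2=4, P3=1)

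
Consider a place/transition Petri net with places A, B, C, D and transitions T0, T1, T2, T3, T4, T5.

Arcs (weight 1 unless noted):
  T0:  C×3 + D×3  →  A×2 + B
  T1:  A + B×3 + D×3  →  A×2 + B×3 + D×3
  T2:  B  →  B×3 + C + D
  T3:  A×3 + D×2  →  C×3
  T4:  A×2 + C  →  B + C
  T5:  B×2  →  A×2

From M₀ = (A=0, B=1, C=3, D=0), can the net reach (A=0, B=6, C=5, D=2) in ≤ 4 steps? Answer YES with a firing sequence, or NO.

depth 0: 1 marking
depth 1: 2 markings reached so far
depth 2: 4 markings reached so far
depth 3: 7 markings reached so far
depth 4: 13 markings reached so far
target is not among the 13 markings reachable within 4 steps

NO — not reachable within 4 firings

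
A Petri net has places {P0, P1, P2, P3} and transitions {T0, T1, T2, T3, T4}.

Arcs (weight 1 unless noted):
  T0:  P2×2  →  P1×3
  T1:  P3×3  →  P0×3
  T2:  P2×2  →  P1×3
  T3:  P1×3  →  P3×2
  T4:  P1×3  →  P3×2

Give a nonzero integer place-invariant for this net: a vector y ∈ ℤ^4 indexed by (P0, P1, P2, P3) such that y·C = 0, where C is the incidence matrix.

y = (P0:3, P1:2, P2:3, P3:3)

Incidence matrix C (rows=places, cols=transitions):
       T0   T1   T2   T3   T4
   P0   0    3    0    0    0
   P1   3    0    3   -3   -3
   P2  -2    0   -2    0    0
   P3   0   -3    0    2    2

Candidate y = [3, 2, 3, 3]; check y·C column-wise:
  col T0: 3·0 + 2·3 + 3·-2 + 3·0 = 0
  col T1: 3·3 + 2·0 + 3·0 + 3·-3 = 0
  col T2: 3·0 + 2·3 + 3·-2 + 3·0 = 0
  col T3: 3·0 + 2·-3 + 3·0 + 3·2 = 0
  col T4: 3·0 + 2·-3 + 3·0 + 3·2 = 0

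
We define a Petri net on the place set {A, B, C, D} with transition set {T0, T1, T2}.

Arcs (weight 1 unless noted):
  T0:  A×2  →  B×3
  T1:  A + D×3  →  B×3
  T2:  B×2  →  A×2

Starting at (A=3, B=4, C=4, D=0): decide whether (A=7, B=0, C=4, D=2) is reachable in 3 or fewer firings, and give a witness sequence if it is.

NO — not reachable within 3 firings

depth 0: 1 marking
depth 1: 3 markings reached so far
depth 2: 5 markings reached so far
depth 3: 7 markings reached so far
target is not among the 7 markings reachable within 3 steps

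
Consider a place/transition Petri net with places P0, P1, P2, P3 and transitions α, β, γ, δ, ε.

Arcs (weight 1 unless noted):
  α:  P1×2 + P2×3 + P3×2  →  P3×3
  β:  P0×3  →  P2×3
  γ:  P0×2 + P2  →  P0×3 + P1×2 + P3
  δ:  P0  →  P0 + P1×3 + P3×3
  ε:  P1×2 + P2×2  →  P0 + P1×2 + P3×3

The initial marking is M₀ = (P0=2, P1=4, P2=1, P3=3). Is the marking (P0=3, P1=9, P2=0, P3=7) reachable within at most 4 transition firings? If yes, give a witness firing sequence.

YES — reachable via ⟨γ, δ⟩ (2 firings)

step 1: fire γ:  (P0=2, P1=4, P2=1, P3=3) → (P0=3, P1=6, P2=0, P3=4)
step 2: fire δ:  (P0=3, P1=6, P2=0, P3=4) → (P0=3, P1=9, P2=0, P3=7)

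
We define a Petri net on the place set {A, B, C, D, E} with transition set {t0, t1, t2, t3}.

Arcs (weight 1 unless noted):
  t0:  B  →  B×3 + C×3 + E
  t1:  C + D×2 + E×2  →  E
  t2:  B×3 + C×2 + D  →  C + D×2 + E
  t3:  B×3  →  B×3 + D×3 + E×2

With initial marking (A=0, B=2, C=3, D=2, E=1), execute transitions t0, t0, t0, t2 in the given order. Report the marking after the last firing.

step 1: fire t0:  (A=0, B=2, C=3, D=2, E=1) → (A=0, B=4, C=6, D=2, E=2)
step 2: fire t0:  (A=0, B=4, C=6, D=2, E=2) → (A=0, B=6, C=9, D=2, E=3)
step 3: fire t0:  (A=0, B=6, C=9, D=2, E=3) → (A=0, B=8, C=12, D=2, E=4)
step 4: fire t2:  (A=0, B=8, C=12, D=2, E=4) → (A=0, B=5, C=11, D=3, E=5)

(A=0, B=5, C=11, D=3, E=5)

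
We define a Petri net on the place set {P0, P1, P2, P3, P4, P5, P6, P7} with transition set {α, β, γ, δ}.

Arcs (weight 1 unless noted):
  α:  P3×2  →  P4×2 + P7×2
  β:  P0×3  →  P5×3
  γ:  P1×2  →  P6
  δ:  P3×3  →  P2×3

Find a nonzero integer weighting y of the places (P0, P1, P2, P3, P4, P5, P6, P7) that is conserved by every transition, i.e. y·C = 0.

y = (P0:0, P1:0, P2:1, P3:1, P4:1, P5:0, P6:0, P7:0)

Incidence matrix C (rows=places, cols=transitions):
        α    β    γ    δ
   P0   0   -3    0    0
   P1   0    0   -2    0
   P2   0    0    0    3
   P3  -2    0    0   -3
   P4   2    0    0    0
   P5   0    3    0    0
   P6   0    0    1    0
   P7   2    0    0    0

Candidate y = [0, 0, 1, 1, 1, 0, 0, 0]; check y·C column-wise:
  col α: 1·0 + 1·-2 + 1·2 + 0·2 = 0
  col β: 0·-3 + 1·0 + 1·0 + 1·0 + 0·3 = 0
  col γ: 0·-2 + 1·0 + 1·0 + 1·0 + 0·1 = 0
  col δ: 1·3 + 1·-3 + 1·0 = 0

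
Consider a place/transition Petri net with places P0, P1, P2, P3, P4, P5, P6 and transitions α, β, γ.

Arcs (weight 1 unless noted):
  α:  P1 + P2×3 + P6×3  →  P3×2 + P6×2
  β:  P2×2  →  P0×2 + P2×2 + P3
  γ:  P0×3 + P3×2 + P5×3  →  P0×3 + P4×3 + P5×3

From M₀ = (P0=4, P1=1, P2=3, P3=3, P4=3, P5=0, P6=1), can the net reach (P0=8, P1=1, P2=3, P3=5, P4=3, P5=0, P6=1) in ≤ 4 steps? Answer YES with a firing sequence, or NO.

YES — reachable via ⟨β, β⟩ (2 firings)

step 1: fire β:  (P0=4, P1=1, P2=3, P3=3, P4=3, P5=0, P6=1) → (P0=6, P1=1, P2=3, P3=4, P4=3, P5=0, P6=1)
step 2: fire β:  (P0=6, P1=1, P2=3, P3=4, P4=3, P5=0, P6=1) → (P0=8, P1=1, P2=3, P3=5, P4=3, P5=0, P6=1)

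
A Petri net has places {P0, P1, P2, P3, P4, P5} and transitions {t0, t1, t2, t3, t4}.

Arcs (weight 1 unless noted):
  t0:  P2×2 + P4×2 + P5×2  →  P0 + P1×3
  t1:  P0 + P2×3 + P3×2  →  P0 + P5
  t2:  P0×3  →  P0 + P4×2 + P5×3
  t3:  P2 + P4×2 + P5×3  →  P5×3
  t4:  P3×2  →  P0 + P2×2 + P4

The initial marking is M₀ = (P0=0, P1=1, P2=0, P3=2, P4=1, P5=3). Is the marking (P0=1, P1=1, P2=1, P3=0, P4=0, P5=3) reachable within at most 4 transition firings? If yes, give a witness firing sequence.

step 1: fire t4:  (P0=0, P1=1, P2=0, P3=2, P4=1, P5=3) → (P0=1, P1=1, P2=2, P3=0, P4=2, P5=3)
step 2: fire t3:  (P0=1, P1=1, P2=2, P3=0, P4=2, P5=3) → (P0=1, P1=1, P2=1, P3=0, P4=0, P5=3)

YES — reachable via ⟨t4, t3⟩ (2 firings)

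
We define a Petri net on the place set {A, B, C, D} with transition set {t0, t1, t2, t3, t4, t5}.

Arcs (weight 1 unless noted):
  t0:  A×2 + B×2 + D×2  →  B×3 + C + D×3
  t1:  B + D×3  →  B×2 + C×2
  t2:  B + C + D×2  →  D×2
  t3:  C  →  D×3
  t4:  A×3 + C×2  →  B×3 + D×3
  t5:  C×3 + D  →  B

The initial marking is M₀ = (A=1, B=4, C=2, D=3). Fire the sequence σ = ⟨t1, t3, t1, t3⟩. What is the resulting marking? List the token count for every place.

step 1: fire t1:  (A=1, B=4, C=2, D=3) → (A=1, B=5, C=4, D=0)
step 2: fire t3:  (A=1, B=5, C=4, D=0) → (A=1, B=5, C=3, D=3)
step 3: fire t1:  (A=1, B=5, C=3, D=3) → (A=1, B=6, C=5, D=0)
step 4: fire t3:  (A=1, B=6, C=5, D=0) → (A=1, B=6, C=4, D=3)

(A=1, B=6, C=4, D=3)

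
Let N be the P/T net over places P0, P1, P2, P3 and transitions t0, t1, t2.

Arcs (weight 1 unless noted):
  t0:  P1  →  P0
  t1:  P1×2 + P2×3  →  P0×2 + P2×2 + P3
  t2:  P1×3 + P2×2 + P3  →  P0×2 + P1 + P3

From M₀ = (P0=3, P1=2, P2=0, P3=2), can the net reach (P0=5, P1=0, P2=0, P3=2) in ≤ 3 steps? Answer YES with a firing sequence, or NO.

step 1: fire t0:  (P0=3, P1=2, P2=0, P3=2) → (P0=4, P1=1, P2=0, P3=2)
step 2: fire t0:  (P0=4, P1=1, P2=0, P3=2) → (P0=5, P1=0, P2=0, P3=2)

YES — reachable via ⟨t0, t0⟩ (2 firings)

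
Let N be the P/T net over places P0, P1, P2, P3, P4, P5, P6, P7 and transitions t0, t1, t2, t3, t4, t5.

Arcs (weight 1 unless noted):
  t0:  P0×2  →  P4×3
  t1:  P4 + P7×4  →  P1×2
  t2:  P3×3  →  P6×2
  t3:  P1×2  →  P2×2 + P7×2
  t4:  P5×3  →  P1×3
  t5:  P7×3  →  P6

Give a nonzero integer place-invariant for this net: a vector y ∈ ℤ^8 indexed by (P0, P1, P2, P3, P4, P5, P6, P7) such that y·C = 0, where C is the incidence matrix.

y = (P0:3, P1:1, P2:1, P3:0, P4:2, P5:1, P6:0, P7:0)

Incidence matrix C (rows=places, cols=transitions):
       t0   t1   t2   t3   t4   t5
   P0  -2    0    0    0    0    0
   P1   0    2    0   -2    3    0
   P2   0    0    0    2    0    0
   P3   0    0   -3    0    0    0
   P4   3   -1    0    0    0    0
   P5   0    0    0    0   -3    0
   P6   0    0    2    0    0    1
   P7   0   -4    0    2    0   -3

Candidate y = [3, 1, 1, 0, 2, 1, 0, 0]; check y·C column-wise:
  col t0: 3·-2 + 1·0 + 1·0 + 2·3 + 1·0 = 0
  col t1: 3·0 + 1·2 + 1·0 + 2·-1 + 1·0 + 0·-4 = 0
  col t2: 3·0 + 1·0 + 1·0 + 0·-3 + 2·0 + 1·0 + 0·2 = 0
  col t3: 3·0 + 1·-2 + 1·2 + 2·0 + 1·0 + 0·2 = 0
  col t4: 3·0 + 1·3 + 1·0 + 2·0 + 1·-3 = 0
  col t5: 3·0 + 1·0 + 1·0 + 2·0 + 1·0 + 0·1 + 0·-3 = 0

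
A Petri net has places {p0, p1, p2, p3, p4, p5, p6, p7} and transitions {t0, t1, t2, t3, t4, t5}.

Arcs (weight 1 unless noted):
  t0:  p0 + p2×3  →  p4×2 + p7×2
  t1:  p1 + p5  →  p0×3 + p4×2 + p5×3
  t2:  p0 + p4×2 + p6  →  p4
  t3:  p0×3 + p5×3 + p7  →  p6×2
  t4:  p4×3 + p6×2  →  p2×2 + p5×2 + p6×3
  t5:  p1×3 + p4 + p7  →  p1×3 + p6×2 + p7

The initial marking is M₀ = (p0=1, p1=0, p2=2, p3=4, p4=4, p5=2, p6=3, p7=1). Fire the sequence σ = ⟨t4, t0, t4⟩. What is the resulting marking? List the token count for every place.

(p0=0, p1=0, p2=3, p3=4, p4=0, p5=6, p6=5, p7=3)

step 1: fire t4:  (p0=1, p1=0, p2=2, p3=4, p4=4, p5=2, p6=3, p7=1) → (p0=1, p1=0, p2=4, p3=4, p4=1, p5=4, p6=4, p7=1)
step 2: fire t0:  (p0=1, p1=0, p2=4, p3=4, p4=1, p5=4, p6=4, p7=1) → (p0=0, p1=0, p2=1, p3=4, p4=3, p5=4, p6=4, p7=3)
step 3: fire t4:  (p0=0, p1=0, p2=1, p3=4, p4=3, p5=4, p6=4, p7=3) → (p0=0, p1=0, p2=3, p3=4, p4=0, p5=6, p6=5, p7=3)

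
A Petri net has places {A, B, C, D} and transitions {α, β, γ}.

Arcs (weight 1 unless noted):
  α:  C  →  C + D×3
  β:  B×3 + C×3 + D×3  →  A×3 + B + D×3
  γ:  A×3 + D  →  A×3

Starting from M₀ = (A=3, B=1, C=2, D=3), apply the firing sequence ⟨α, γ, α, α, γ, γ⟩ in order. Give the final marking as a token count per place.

step 1: fire α:  (A=3, B=1, C=2, D=3) → (A=3, B=1, C=2, D=6)
step 2: fire γ:  (A=3, B=1, C=2, D=6) → (A=3, B=1, C=2, D=5)
step 3: fire α:  (A=3, B=1, C=2, D=5) → (A=3, B=1, C=2, D=8)
step 4: fire α:  (A=3, B=1, C=2, D=8) → (A=3, B=1, C=2, D=11)
step 5: fire γ:  (A=3, B=1, C=2, D=11) → (A=3, B=1, C=2, D=10)
step 6: fire γ:  (A=3, B=1, C=2, D=10) → (A=3, B=1, C=2, D=9)

(A=3, B=1, C=2, D=9)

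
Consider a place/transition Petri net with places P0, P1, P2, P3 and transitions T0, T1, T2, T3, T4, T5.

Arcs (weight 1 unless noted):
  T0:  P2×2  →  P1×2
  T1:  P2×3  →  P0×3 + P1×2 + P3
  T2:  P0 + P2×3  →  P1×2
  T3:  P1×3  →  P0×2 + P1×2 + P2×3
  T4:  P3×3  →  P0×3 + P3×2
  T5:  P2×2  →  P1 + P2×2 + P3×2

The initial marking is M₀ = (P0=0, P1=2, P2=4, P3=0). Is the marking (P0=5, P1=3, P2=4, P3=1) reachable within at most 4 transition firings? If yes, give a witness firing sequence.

YES — reachable via ⟨T1, T3⟩ (2 firings)

step 1: fire T1:  (P0=0, P1=2, P2=4, P3=0) → (P0=3, P1=4, P2=1, P3=1)
step 2: fire T3:  (P0=3, P1=4, P2=1, P3=1) → (P0=5, P1=3, P2=4, P3=1)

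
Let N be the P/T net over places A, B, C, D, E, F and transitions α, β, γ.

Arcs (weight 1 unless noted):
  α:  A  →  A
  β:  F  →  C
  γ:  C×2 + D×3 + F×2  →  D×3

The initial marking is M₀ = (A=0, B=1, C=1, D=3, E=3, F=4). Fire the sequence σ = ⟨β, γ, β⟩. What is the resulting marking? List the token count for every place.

step 1: fire β:  (A=0, B=1, C=1, D=3, E=3, F=4) → (A=0, B=1, C=2, D=3, E=3, F=3)
step 2: fire γ:  (A=0, B=1, C=2, D=3, E=3, F=3) → (A=0, B=1, C=0, D=3, E=3, F=1)
step 3: fire β:  (A=0, B=1, C=0, D=3, E=3, F=1) → (A=0, B=1, C=1, D=3, E=3, F=0)

(A=0, B=1, C=1, D=3, E=3, F=0)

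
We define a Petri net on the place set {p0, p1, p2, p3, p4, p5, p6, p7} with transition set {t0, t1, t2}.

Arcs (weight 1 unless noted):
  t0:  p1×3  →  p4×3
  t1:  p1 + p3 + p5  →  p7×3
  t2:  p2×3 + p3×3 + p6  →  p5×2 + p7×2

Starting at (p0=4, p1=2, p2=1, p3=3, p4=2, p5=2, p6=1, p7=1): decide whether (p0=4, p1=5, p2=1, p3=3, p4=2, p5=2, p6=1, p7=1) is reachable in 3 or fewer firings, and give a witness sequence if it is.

NO — not reachable within 3 firings

depth 0: 1 marking
depth 1: 2 markings reached so far
depth 2: 3 markings reached so far
depth 3: 3 markings reached so far
(frontier empty at depth 3; search complete)
target is not among the 3 markings reachable within 3 steps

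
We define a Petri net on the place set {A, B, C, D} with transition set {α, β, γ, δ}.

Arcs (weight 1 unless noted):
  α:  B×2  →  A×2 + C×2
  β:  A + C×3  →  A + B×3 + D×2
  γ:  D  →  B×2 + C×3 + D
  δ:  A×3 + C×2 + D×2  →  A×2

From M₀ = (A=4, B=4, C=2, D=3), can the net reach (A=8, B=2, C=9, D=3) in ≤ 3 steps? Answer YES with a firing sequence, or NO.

step 1: fire α:  (A=4, B=4, C=2, D=3) → (A=6, B=2, C=4, D=3)
step 2: fire α:  (A=6, B=2, C=4, D=3) → (A=8, B=0, C=6, D=3)
step 3: fire γ:  (A=8, B=0, C=6, D=3) → (A=8, B=2, C=9, D=3)

YES — reachable via ⟨α, α, γ⟩ (3 firings)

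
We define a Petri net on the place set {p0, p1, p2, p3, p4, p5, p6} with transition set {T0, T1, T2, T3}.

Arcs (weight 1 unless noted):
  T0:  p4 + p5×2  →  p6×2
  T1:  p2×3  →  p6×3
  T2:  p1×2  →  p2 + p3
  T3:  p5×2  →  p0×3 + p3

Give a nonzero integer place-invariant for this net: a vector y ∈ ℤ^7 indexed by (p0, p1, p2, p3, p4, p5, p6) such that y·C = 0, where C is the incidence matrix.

Incidence matrix C (rows=places, cols=transitions):
       T0   T1   T2   T3
   p0   0    0    0    3
   p1   0    0   -2    0
   p2   0   -3    1    0
   p3   0    0    1    1
   p4  -1    0    0    0
   p5  -2    0    0   -2
   p6   2    3    0    0

Candidate y = [2, -3, 0, -6, 0, 0, 0]; check y·C column-wise:
  col T0: 2·0 + -3·0 + -6·0 + 0·-1 + 0·-2 + 0·2 = 0
  col T1: 2·0 + -3·0 + 0·-3 + -6·0 + 0·3 = 0
  col T2: 2·0 + -3·-2 + 0·1 + -6·1 = 0
  col T3: 2·3 + -3·0 + -6·1 + 0·-2 = 0

y = (p0:2, p1:-3, p2:0, p3:-6, p4:0, p5:0, p6:0)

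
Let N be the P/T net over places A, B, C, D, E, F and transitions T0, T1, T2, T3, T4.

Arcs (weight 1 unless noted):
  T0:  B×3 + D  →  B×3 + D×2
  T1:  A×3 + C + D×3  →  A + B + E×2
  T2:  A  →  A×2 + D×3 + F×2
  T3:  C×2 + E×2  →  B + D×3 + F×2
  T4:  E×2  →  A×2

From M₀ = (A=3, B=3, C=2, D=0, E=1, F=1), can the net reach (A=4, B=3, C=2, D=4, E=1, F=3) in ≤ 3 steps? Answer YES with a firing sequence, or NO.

YES — reachable via ⟨T2, T0⟩ (2 firings)

step 1: fire T2:  (A=3, B=3, C=2, D=0, E=1, F=1) → (A=4, B=3, C=2, D=3, E=1, F=3)
step 2: fire T0:  (A=4, B=3, C=2, D=3, E=1, F=3) → (A=4, B=3, C=2, D=4, E=1, F=3)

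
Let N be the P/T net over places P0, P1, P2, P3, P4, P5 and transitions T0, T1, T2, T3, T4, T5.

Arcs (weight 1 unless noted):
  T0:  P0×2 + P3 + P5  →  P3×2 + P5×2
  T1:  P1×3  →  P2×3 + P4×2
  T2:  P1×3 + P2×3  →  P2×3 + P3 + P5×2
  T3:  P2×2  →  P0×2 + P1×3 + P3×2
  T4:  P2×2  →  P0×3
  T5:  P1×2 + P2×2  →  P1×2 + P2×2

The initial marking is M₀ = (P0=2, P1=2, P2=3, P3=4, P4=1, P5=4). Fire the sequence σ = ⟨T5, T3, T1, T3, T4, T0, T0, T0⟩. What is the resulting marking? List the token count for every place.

(P0=3, P1=5, P2=0, P3=11, P4=3, P5=7)

step 1: fire T5:  (P0=2, P1=2, P2=3, P3=4, P4=1, P5=4) → (P0=2, P1=2, P2=3, P3=4, P4=1, P5=4)
step 2: fire T3:  (P0=2, P1=2, P2=3, P3=4, P4=1, P5=4) → (P0=4, P1=5, P2=1, P3=6, P4=1, P5=4)
step 3: fire T1:  (P0=4, P1=5, P2=1, P3=6, P4=1, P5=4) → (P0=4, P1=2, P2=4, P3=6, P4=3, P5=4)
step 4: fire T3:  (P0=4, P1=2, P2=4, P3=6, P4=3, P5=4) → (P0=6, P1=5, P2=2, P3=8, P4=3, P5=4)
step 5: fire T4:  (P0=6, P1=5, P2=2, P3=8, P4=3, P5=4) → (P0=9, P1=5, P2=0, P3=8, P4=3, P5=4)
step 6: fire T0:  (P0=9, P1=5, P2=0, P3=8, P4=3, P5=4) → (P0=7, P1=5, P2=0, P3=9, P4=3, P5=5)
step 7: fire T0:  (P0=7, P1=5, P2=0, P3=9, P4=3, P5=5) → (P0=5, P1=5, P2=0, P3=10, P4=3, P5=6)
step 8: fire T0:  (P0=5, P1=5, P2=0, P3=10, P4=3, P5=6) → (P0=3, P1=5, P2=0, P3=11, P4=3, P5=7)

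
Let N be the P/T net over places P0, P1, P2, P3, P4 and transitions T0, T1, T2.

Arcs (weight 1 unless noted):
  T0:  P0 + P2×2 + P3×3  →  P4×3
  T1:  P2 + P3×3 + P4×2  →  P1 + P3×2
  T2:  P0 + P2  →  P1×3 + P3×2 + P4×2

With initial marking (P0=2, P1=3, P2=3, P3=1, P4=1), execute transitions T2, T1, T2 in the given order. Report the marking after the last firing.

(P0=0, P1=10, P2=0, P3=4, P4=3)

step 1: fire T2:  (P0=2, P1=3, P2=3, P3=1, P4=1) → (P0=1, P1=6, P2=2, P3=3, P4=3)
step 2: fire T1:  (P0=1, P1=6, P2=2, P3=3, P4=3) → (P0=1, P1=7, P2=1, P3=2, P4=1)
step 3: fire T2:  (P0=1, P1=7, P2=1, P3=2, P4=1) → (P0=0, P1=10, P2=0, P3=4, P4=3)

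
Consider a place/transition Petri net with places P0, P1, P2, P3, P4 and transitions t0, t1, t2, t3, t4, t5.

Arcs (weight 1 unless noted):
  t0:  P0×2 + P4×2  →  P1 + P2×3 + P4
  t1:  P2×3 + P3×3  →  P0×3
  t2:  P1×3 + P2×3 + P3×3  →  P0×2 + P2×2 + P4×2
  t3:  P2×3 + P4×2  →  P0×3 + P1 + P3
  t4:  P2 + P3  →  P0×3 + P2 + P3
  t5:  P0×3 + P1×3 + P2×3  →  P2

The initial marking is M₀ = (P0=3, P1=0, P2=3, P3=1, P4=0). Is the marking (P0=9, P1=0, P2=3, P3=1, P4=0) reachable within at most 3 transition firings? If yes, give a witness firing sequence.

step 1: fire t4:  (P0=3, P1=0, P2=3, P3=1, P4=0) → (P0=6, P1=0, P2=3, P3=1, P4=0)
step 2: fire t4:  (P0=6, P1=0, P2=3, P3=1, P4=0) → (P0=9, P1=0, P2=3, P3=1, P4=0)

YES — reachable via ⟨t4, t4⟩ (2 firings)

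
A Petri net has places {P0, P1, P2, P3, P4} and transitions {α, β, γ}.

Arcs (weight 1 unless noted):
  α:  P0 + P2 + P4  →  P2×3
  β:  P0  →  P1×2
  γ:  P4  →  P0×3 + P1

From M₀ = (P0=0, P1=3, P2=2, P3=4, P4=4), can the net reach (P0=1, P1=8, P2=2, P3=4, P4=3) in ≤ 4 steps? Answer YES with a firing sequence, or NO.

YES — reachable via ⟨γ, β, β⟩ (3 firings)

step 1: fire γ:  (P0=0, P1=3, P2=2, P3=4, P4=4) → (P0=3, P1=4, P2=2, P3=4, P4=3)
step 2: fire β:  (P0=3, P1=4, P2=2, P3=4, P4=3) → (P0=2, P1=6, P2=2, P3=4, P4=3)
step 3: fire β:  (P0=2, P1=6, P2=2, P3=4, P4=3) → (P0=1, P1=8, P2=2, P3=4, P4=3)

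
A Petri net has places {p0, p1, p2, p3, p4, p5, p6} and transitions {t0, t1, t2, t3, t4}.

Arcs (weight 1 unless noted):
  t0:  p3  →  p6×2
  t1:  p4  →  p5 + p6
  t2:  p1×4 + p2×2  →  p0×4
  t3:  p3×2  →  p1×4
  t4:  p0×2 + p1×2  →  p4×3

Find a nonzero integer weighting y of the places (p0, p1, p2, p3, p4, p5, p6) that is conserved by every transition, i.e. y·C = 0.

y = (p0:3, p1:0, p2:6, p3:0, p4:2, p5:2, p6:0)

Incidence matrix C (rows=places, cols=transitions):
       t0   t1   t2   t3   t4
   p0   0    0    4    0   -2
   p1   0    0   -4    4   -2
   p2   0    0   -2    0    0
   p3  -1    0    0   -2    0
   p4   0   -1    0    0    3
   p5   0    1    0    0    0
   p6   2    1    0    0    0

Candidate y = [3, 0, 6, 0, 2, 2, 0]; check y·C column-wise:
  col t0: 3·0 + 6·0 + 0·-1 + 2·0 + 2·0 + 0·2 = 0
  col t1: 3·0 + 6·0 + 2·-1 + 2·1 + 0·1 = 0
  col t2: 3·4 + 0·-4 + 6·-2 + 2·0 + 2·0 = 0
  col t3: 3·0 + 0·4 + 6·0 + 0·-2 + 2·0 + 2·0 = 0
  col t4: 3·-2 + 0·-2 + 6·0 + 2·3 + 2·0 = 0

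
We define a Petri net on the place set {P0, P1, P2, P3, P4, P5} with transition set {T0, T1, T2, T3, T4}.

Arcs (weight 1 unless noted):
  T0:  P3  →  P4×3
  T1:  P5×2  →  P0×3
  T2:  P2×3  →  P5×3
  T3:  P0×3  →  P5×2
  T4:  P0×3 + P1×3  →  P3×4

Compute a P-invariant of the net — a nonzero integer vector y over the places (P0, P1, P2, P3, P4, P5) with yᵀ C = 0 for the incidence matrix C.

Incidence matrix C (rows=places, cols=transitions):
       T0   T1   T2   T3   T4
   P0   0    3    0   -3   -3
   P1   0    0    0    0   -3
   P2   0    0   -3    0    0
   P3  -1    0    0    0    4
   P4   3    0    0    0    0
   P5   0   -2    3    2    0

Candidate y = [0, 4, 0, 3, 1, 0]; check y·C column-wise:
  col T0: 4·0 + 3·-1 + 1·3 = 0
  col T1: 0·3 + 4·0 + 3·0 + 1·0 + 0·-2 = 0
  col T2: 4·0 + 0·-3 + 3·0 + 1·0 + 0·3 = 0
  col T3: 0·-3 + 4·0 + 3·0 + 1·0 + 0·2 = 0
  col T4: 0·-3 + 4·-3 + 3·4 + 1·0 = 0

y = (P0:0, P1:4, P2:0, P3:3, P4:1, P5:0)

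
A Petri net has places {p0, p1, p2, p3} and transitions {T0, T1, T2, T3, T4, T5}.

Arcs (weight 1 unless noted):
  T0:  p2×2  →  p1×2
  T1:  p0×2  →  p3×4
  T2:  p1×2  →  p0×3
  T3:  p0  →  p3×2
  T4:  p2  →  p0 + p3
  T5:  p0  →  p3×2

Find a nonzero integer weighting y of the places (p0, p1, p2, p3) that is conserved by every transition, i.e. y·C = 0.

y = (p0:2, p1:3, p2:3, p3:1)

Incidence matrix C (rows=places, cols=transitions):
       T0   T1   T2   T3   T4   T5
   p0   0   -2    3   -1    1   -1
   p1   2    0   -2    0    0    0
   p2  -2    0    0    0   -1    0
   p3   0    4    0    2    1    2

Candidate y = [2, 3, 3, 1]; check y·C column-wise:
  col T0: 2·0 + 3·2 + 3·-2 + 1·0 = 0
  col T1: 2·-2 + 3·0 + 3·0 + 1·4 = 0
  col T2: 2·3 + 3·-2 + 3·0 + 1·0 = 0
  col T3: 2·-1 + 3·0 + 3·0 + 1·2 = 0
  col T4: 2·1 + 3·0 + 3·-1 + 1·1 = 0
  col T5: 2·-1 + 3·0 + 3·0 + 1·2 = 0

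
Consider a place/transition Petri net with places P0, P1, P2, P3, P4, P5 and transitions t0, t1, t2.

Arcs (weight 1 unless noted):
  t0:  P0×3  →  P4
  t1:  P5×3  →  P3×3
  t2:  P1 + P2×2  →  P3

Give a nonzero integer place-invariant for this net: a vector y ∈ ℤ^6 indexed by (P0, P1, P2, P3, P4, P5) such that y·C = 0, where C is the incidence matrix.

y = (P0:0, P1:2, P2:-1, P3:0, P4:0, P5:0)

Incidence matrix C (rows=places, cols=transitions):
       t0   t1   t2
   P0  -3    0    0
   P1   0    0   -1
   P2   0    0   -2
   P3   0    3    1
   P4   1    0    0
   P5   0   -3    0

Candidate y = [0, 2, -1, 0, 0, 0]; check y·C column-wise:
  col t0: 0·-3 + 2·0 + -1·0 + 0·1 = 0
  col t1: 2·0 + -1·0 + 0·3 + 0·-3 = 0
  col t2: 2·-1 + -1·-2 + 0·1 = 0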